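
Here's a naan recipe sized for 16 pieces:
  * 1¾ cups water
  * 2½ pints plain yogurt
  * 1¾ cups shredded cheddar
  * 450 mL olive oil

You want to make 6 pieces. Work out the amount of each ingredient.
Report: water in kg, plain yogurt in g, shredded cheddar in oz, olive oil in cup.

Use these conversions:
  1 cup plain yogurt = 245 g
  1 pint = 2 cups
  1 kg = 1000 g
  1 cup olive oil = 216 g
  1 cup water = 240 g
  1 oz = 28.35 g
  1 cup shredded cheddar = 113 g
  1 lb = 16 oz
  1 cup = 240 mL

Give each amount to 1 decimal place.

water: 0.2 kg; plain yogurt: 459.4 g; shredded cheddar: 2.6 oz; olive oil: 0.7 cup

Scaling factor: 6/16 = 3/8 = 0.375.
water: 1.75 cup × 3/8 × 240 g/cup ÷ 1000 g/kg ≈ 0.2 kg
plain yogurt: 2.5 pint × 3/8 × 2 cup/pint × 245 g/cup ≈ 459.4 g
shredded cheddar: 1.75 cup × 3/8 × 113 g/cup ÷ 28.35 g/oz ≈ 2.6 oz
olive oil: 450 mL × 3/8 ÷ 240 mL/cup ≈ 0.7 cup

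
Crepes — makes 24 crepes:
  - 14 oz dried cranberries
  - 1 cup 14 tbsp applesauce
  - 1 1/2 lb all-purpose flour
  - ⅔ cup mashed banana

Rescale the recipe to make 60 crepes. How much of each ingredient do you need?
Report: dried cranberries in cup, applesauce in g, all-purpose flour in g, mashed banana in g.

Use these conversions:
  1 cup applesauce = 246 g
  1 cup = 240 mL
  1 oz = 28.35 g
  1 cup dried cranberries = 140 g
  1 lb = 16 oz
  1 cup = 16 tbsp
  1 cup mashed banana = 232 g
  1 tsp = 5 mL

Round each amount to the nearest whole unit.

Scaling factor: 60/24 = 5/2 = 2.5.
dried cranberries: 14 oz × 5/2 × 28.35 g/oz ÷ 140 g/cup ≈ 7 cup
applesauce: (1 cup + 14 tbsp = 1.875 cup) × 5/2 × 246 g/cup ≈ 1153 g
all-purpose flour: 1.5 lb × 5/2 × 16 oz/lb × 28.35 g/oz = 1701 g
mashed banana: 2/3 cup × 5/2 × 232 g/cup ≈ 387 g

dried cranberries: 7 cup; applesauce: 1153 g; all-purpose flour: 1701 g; mashed banana: 387 g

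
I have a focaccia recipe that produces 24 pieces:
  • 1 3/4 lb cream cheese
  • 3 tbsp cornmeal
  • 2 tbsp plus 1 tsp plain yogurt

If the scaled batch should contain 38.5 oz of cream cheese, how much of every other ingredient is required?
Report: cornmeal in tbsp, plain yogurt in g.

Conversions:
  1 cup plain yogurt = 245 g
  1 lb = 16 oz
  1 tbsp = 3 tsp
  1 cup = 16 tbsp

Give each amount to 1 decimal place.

cornmeal: 4.1 tbsp; plain yogurt: 49.1 g

The original recipe has 28 oz of cream cheese, so the scaling factor is 38.5 ÷ 28 = 11/8 = 1.375.
cornmeal: 3 tbsp × 11/8 ≈ 4.1 tbsp
plain yogurt: (2 tbsp + 1 tsp = 7/3 tbsp) × 11/8 ÷ 16 tbsp/cup × 245 g/cup ≈ 49.1 g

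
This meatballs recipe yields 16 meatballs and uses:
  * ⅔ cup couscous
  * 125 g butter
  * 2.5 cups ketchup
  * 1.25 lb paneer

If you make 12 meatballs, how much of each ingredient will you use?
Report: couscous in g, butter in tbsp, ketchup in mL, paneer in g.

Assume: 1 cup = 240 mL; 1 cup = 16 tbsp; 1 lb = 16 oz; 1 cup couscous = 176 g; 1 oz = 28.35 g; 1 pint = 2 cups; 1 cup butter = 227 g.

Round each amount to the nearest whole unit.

Scaling factor: 12/16 = 3/4 = 0.75.
couscous: 2/3 cup × 3/4 × 176 g/cup = 88 g
butter: 125 g × 3/4 ÷ 227 g/cup × 16 tbsp/cup ≈ 7 tbsp
ketchup: 2.5 cup × 3/4 × 240 mL/cup = 450 mL
paneer: 1.25 lb × 3/4 × 16 oz/lb × 28.35 g/oz ≈ 425 g

couscous: 88 g; butter: 7 tbsp; ketchup: 450 mL; paneer: 425 g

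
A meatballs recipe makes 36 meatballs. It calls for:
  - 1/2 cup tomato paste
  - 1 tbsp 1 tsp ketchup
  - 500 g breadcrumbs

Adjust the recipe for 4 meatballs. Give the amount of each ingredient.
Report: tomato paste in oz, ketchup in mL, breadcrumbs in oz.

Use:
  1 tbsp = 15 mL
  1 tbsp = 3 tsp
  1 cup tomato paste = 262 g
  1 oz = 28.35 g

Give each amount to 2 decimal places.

Scaling factor: 4/36 = 1/9.
tomato paste: 0.5 cup × 1/9 × 262 g/cup ÷ 28.35 g/oz ≈ 0.51 oz
ketchup: (1 tbsp + 1 tsp = 4/3 tbsp) × 1/9 × 15 mL/tbsp ≈ 2.22 mL
breadcrumbs: 500 g × 1/9 ÷ 28.35 g/oz ≈ 1.96 oz

tomato paste: 0.51 oz; ketchup: 2.22 mL; breadcrumbs: 1.96 oz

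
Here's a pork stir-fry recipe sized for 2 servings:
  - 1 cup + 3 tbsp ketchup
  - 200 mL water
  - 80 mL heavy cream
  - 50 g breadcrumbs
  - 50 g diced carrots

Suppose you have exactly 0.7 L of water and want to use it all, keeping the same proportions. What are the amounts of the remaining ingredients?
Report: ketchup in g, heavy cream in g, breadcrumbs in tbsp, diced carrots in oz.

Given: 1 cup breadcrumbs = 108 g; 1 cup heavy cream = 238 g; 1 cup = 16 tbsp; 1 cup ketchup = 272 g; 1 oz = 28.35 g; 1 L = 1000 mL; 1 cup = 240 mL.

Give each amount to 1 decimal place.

The original recipe has 0.2 L of water, so the scaling factor is 0.7 ÷ 0.2 = 7/2 = 3.5.
ketchup: (1 cup + 3 tbsp = 1.1875 cup) × 7/2 × 272 g/cup = 1130.5 g
heavy cream: 80 mL × 7/2 ÷ 240 mL/cup × 238 g/cup ≈ 277.7 g
breadcrumbs: 50 g × 7/2 ÷ 108 g/cup × 16 tbsp/cup ≈ 25.9 tbsp
diced carrots: 50 g × 7/2 ÷ 28.35 g/oz ≈ 6.2 oz

ketchup: 1130.5 g; heavy cream: 277.7 g; breadcrumbs: 25.9 tbsp; diced carrots: 6.2 oz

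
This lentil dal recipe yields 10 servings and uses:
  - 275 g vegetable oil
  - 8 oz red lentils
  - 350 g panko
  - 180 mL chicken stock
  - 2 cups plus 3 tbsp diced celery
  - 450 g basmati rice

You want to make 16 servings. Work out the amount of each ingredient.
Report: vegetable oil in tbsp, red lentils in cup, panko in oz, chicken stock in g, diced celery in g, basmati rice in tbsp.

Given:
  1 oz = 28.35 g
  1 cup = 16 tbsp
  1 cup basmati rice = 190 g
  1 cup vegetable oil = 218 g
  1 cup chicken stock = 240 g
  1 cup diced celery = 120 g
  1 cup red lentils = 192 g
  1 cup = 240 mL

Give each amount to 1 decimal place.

Scaling factor: 16/10 = 8/5 = 1.6.
vegetable oil: 275 g × 8/5 ÷ 218 g/cup × 16 tbsp/cup ≈ 32.3 tbsp
red lentils: 8 oz × 8/5 × 28.35 g/oz ÷ 192 g/cup ≈ 1.9 cup
panko: 350 g × 8/5 ÷ 28.35 g/oz ≈ 19.8 oz
chicken stock: 180 mL × 8/5 ÷ 240 mL/cup × 240 g/cup = 288.0 g
diced celery: (2 cup + 3 tbsp = 2.1875 cup) × 8/5 × 120 g/cup = 420.0 g
basmati rice: 450 g × 8/5 ÷ 190 g/cup × 16 tbsp/cup ≈ 60.6 tbsp

vegetable oil: 32.3 tbsp; red lentils: 1.9 cup; panko: 19.8 oz; chicken stock: 288.0 g; diced celery: 420.0 g; basmati rice: 60.6 tbsp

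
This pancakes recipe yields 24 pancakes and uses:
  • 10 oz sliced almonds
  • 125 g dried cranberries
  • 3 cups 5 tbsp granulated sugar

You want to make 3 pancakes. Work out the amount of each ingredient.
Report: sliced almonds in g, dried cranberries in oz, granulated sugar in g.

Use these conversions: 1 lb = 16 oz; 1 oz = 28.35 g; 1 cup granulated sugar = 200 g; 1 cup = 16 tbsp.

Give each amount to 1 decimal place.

Scaling factor: 3/24 = 1/8 = 0.125.
sliced almonds: 10 oz × 1/8 × 28.35 g/oz ≈ 35.4 g
dried cranberries: 125 g × 1/8 ÷ 28.35 g/oz ≈ 0.6 oz
granulated sugar: (3 cup + 5 tbsp = 3.3125 cup) × 1/8 × 200 g/cup ≈ 82.8 g

sliced almonds: 35.4 g; dried cranberries: 0.6 oz; granulated sugar: 82.8 g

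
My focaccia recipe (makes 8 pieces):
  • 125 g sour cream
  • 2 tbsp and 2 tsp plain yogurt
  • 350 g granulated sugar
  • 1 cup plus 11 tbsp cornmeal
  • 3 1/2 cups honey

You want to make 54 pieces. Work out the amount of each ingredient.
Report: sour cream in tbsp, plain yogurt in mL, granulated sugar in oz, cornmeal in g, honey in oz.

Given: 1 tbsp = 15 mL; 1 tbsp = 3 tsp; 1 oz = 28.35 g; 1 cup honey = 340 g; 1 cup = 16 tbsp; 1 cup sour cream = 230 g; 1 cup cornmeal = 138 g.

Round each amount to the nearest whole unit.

sour cream: 59 tbsp; plain yogurt: 270 mL; granulated sugar: 83 oz; cornmeal: 1572 g; honey: 283 oz

Scaling factor: 54/8 = 27/4 = 6.75.
sour cream: 125 g × 27/4 ÷ 230 g/cup × 16 tbsp/cup ≈ 59 tbsp
plain yogurt: (2 tbsp + 2 tsp = 8/3 tbsp) × 27/4 × 15 mL/tbsp = 270 mL
granulated sugar: 350 g × 27/4 ÷ 28.35 g/oz ≈ 83 oz
cornmeal: (1 cup + 11 tbsp = 1.6875 cup) × 27/4 × 138 g/cup ≈ 1572 g
honey: 3.5 cup × 27/4 × 340 g/cup ÷ 28.35 g/oz ≈ 283 oz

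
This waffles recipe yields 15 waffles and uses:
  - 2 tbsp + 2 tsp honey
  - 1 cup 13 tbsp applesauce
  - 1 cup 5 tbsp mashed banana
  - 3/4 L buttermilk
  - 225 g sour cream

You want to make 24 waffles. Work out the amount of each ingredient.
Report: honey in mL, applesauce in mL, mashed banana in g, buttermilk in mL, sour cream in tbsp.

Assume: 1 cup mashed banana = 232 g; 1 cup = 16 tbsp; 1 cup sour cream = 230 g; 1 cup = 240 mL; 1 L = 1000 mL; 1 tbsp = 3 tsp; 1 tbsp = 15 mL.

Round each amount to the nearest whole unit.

honey: 64 mL; applesauce: 696 mL; mashed banana: 487 g; buttermilk: 1200 mL; sour cream: 25 tbsp

Scaling factor: 24/15 = 8/5 = 1.6.
honey: (2 tbsp + 2 tsp = 8/3 tbsp) × 8/5 × 15 mL/tbsp = 64 mL
applesauce: (1 cup + 13 tbsp = 1.8125 cup) × 8/5 × 240 mL/cup = 696 mL
mashed banana: (1 cup + 5 tbsp = 1.3125 cup) × 8/5 × 232 g/cup ≈ 487 g
buttermilk: 0.75 L × 8/5 × 1000 mL/L = 1200 mL
sour cream: 225 g × 8/5 ÷ 230 g/cup × 16 tbsp/cup ≈ 25 tbsp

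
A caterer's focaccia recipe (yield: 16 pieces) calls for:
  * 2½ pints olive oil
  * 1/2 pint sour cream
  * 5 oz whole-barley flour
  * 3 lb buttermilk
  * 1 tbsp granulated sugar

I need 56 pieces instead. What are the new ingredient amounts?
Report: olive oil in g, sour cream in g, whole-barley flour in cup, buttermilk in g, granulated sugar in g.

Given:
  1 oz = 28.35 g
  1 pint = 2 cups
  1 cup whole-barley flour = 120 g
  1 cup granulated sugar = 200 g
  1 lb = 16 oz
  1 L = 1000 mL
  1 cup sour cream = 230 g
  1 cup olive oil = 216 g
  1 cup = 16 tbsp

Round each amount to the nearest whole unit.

olive oil: 3780 g; sour cream: 805 g; whole-barley flour: 4 cup; buttermilk: 4763 g; granulated sugar: 44 g

Scaling factor: 56/16 = 7/2 = 3.5.
olive oil: 2.5 pint × 7/2 × 2 cup/pint × 216 g/cup = 3780 g
sour cream: 0.5 pint × 7/2 × 2 cup/pint × 230 g/cup = 805 g
whole-barley flour: 5 oz × 7/2 × 28.35 g/oz ÷ 120 g/cup ≈ 4 cup
buttermilk: 3 lb × 7/2 × 16 oz/lb × 28.35 g/oz ≈ 4763 g
granulated sugar: 1 tbsp × 7/2 ÷ 16 tbsp/cup × 200 g/cup ≈ 44 g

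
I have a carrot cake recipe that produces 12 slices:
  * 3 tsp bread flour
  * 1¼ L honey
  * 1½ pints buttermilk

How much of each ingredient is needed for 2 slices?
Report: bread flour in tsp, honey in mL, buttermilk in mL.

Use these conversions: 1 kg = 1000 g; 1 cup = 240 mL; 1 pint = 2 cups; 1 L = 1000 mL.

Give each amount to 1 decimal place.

Scaling factor: 2/12 = 1/6.
bread flour: 3 tsp × 1/6 = 0.5 tsp
honey: 1.25 L × 1/6 × 1000 mL/L ≈ 208.3 mL
buttermilk: 1.5 pint × 1/6 × 2 cup/pint × 240 mL/cup = 120.0 mL

bread flour: 0.5 tsp; honey: 208.3 mL; buttermilk: 120.0 mL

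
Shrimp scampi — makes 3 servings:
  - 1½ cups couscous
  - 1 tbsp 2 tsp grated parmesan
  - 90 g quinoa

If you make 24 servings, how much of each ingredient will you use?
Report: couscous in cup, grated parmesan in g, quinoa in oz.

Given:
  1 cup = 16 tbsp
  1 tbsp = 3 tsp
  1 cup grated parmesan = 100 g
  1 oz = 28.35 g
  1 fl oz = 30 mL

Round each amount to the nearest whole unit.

Scaling factor: 24/3 = 8.
couscous: 1.5 cup × 8 = 12 cup
grated parmesan: (1 tbsp + 2 tsp = 5/3 tbsp) × 8 ÷ 16 tbsp/cup × 100 g/cup ≈ 83 g
quinoa: 90 g × 8 ÷ 28.35 g/oz ≈ 25 oz

couscous: 12 cup; grated parmesan: 83 g; quinoa: 25 oz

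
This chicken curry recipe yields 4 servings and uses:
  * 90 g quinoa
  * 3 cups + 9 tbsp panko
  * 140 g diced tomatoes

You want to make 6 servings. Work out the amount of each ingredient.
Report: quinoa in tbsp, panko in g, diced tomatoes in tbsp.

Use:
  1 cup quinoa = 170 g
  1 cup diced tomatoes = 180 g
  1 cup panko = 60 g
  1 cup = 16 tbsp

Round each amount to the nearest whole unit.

Scaling factor: 6/4 = 3/2 = 1.5.
quinoa: 90 g × 3/2 ÷ 170 g/cup × 16 tbsp/cup ≈ 13 tbsp
panko: (3 cup + 9 tbsp = 3.5625 cup) × 3/2 × 60 g/cup ≈ 321 g
diced tomatoes: 140 g × 3/2 ÷ 180 g/cup × 16 tbsp/cup ≈ 19 tbsp

quinoa: 13 tbsp; panko: 321 g; diced tomatoes: 19 tbsp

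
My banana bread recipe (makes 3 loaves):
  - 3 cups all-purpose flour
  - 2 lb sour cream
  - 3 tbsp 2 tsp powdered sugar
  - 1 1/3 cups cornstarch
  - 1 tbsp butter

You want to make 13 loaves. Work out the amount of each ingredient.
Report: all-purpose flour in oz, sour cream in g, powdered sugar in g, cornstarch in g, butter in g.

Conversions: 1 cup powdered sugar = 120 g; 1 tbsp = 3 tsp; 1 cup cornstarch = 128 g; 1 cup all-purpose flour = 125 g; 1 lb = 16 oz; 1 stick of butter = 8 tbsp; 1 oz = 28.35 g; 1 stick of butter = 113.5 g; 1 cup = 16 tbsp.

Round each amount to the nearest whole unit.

all-purpose flour: 57 oz; sour cream: 3931 g; powdered sugar: 119 g; cornstarch: 740 g; butter: 61 g

Scaling factor: 13/3.
all-purpose flour: 3 cup × 13/3 × 125 g/cup ÷ 28.35 g/oz ≈ 57 oz
sour cream: 2 lb × 13/3 × 16 oz/lb × 28.35 g/oz ≈ 3931 g
powdered sugar: (3 tbsp + 2 tsp = 11/3 tbsp) × 13/3 ÷ 16 tbsp/cup × 120 g/cup ≈ 119 g
cornstarch: 4/3 cup × 13/3 × 128 g/cup ≈ 740 g
butter: 1 tbsp × 13/3 ÷ 8 tbsp/stick × 113.5 g/stick ≈ 61 g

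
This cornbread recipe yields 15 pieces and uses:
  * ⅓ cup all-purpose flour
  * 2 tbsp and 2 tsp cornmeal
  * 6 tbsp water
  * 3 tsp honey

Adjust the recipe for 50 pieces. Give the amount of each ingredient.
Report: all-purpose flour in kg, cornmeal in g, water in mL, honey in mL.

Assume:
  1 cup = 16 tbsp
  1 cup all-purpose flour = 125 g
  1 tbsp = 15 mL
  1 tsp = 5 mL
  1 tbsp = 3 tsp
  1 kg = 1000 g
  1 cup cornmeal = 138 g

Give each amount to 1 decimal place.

Scaling factor: 50/15 = 10/3.
all-purpose flour: 1/3 cup × 10/3 × 125 g/cup ÷ 1000 g/kg ≈ 0.1 kg
cornmeal: (2 tbsp + 2 tsp = 8/3 tbsp) × 10/3 ÷ 16 tbsp/cup × 138 g/cup ≈ 76.7 g
water: 6 tbsp × 10/3 × 15 mL/tbsp = 300.0 mL
honey: 3 tsp × 10/3 × 5 mL/tsp = 50.0 mL

all-purpose flour: 0.1 kg; cornmeal: 76.7 g; water: 300.0 mL; honey: 50.0 mL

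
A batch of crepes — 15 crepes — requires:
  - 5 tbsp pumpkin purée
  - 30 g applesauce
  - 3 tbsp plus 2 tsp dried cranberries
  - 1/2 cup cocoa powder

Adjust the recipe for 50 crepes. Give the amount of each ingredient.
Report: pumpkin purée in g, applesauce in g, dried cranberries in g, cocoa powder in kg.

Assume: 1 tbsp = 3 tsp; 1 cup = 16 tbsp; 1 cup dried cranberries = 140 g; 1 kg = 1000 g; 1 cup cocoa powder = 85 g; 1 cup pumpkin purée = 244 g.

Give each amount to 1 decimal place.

Scaling factor: 50/15 = 10/3.
pumpkin purée: 5 tbsp × 10/3 ÷ 16 tbsp/cup × 244 g/cup ≈ 254.2 g
applesauce: 30 g × 10/3 = 100.0 g
dried cranberries: (3 tbsp + 2 tsp = 11/3 tbsp) × 10/3 ÷ 16 tbsp/cup × 140 g/cup ≈ 106.9 g
cocoa powder: 0.5 cup × 10/3 × 85 g/cup ÷ 1000 g/kg ≈ 0.1 kg

pumpkin purée: 254.2 g; applesauce: 100.0 g; dried cranberries: 106.9 g; cocoa powder: 0.1 kg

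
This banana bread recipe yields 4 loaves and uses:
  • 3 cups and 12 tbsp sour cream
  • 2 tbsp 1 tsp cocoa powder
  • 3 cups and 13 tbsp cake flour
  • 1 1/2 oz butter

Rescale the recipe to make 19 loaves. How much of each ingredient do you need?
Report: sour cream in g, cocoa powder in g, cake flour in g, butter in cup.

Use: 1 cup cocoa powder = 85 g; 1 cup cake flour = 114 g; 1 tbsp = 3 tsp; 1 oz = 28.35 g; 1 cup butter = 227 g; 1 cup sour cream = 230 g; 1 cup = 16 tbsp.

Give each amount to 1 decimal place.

sour cream: 4096.9 g; cocoa powder: 58.9 g; cake flour: 2064.5 g; butter: 0.9 cup

Scaling factor: 19/4 = 4.75.
sour cream: (3 cup + 12 tbsp = 3.75 cup) × 19/4 × 230 g/cup ≈ 4096.9 g
cocoa powder: (2 tbsp + 1 tsp = 7/3 tbsp) × 19/4 ÷ 16 tbsp/cup × 85 g/cup ≈ 58.9 g
cake flour: (3 cup + 13 tbsp = 3.8125 cup) × 19/4 × 114 g/cup ≈ 2064.5 g
butter: 1.5 oz × 19/4 × 28.35 g/oz ÷ 227 g/cup ≈ 0.9 cup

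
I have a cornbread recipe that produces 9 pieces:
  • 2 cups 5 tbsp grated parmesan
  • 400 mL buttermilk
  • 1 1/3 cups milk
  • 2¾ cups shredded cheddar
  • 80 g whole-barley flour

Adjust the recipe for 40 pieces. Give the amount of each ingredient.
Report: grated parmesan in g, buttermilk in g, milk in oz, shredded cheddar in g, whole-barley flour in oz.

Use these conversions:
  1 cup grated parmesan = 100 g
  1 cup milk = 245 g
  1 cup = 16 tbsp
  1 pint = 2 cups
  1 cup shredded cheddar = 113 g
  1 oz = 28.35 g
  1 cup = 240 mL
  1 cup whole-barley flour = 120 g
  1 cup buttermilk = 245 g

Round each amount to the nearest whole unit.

Scaling factor: 40/9.
grated parmesan: (2 cup + 5 tbsp = 2.3125 cup) × 40/9 × 100 g/cup ≈ 1028 g
buttermilk: 400 mL × 40/9 ÷ 240 mL/cup × 245 g/cup ≈ 1815 g
milk: 4/3 cup × 40/9 × 245 g/cup ÷ 28.35 g/oz ≈ 51 oz
shredded cheddar: 2.75 cup × 40/9 × 113 g/cup ≈ 1381 g
whole-barley flour: 80 g × 40/9 ÷ 28.35 g/oz ≈ 13 oz

grated parmesan: 1028 g; buttermilk: 1815 g; milk: 51 oz; shredded cheddar: 1381 g; whole-barley flour: 13 oz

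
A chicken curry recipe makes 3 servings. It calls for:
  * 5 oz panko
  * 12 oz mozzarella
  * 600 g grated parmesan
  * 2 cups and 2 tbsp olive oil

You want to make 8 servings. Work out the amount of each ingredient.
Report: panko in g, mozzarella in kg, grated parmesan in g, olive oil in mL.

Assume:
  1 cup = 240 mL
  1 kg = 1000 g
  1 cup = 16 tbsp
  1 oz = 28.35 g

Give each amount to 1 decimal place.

Scaling factor: 8/3.
panko: 5 oz × 8/3 × 28.35 g/oz = 378.0 g
mozzarella: 12 oz × 8/3 × 28.35 g/oz ÷ 1000 g/kg ≈ 0.9 kg
grated parmesan: 600 g × 8/3 = 1600.0 g
olive oil: (2 cup + 2 tbsp = 2.125 cup) × 8/3 × 240 mL/cup = 1360.0 mL

panko: 378.0 g; mozzarella: 0.9 kg; grated parmesan: 1600.0 g; olive oil: 1360.0 mL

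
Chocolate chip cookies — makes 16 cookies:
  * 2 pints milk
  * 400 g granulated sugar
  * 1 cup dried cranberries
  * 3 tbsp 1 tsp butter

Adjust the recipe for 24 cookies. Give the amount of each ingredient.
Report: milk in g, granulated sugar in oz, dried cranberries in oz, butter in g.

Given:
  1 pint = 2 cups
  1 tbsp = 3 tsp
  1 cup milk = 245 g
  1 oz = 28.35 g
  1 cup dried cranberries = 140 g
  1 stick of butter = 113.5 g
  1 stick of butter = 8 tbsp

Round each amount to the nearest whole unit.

milk: 1470 g; granulated sugar: 21 oz; dried cranberries: 7 oz; butter: 71 g

Scaling factor: 24/16 = 3/2 = 1.5.
milk: 2 pint × 3/2 × 2 cup/pint × 245 g/cup = 1470 g
granulated sugar: 400 g × 3/2 ÷ 28.35 g/oz ≈ 21 oz
dried cranberries: 1 cup × 3/2 × 140 g/cup ÷ 28.35 g/oz ≈ 7 oz
butter: (3 tbsp + 1 tsp = 10/3 tbsp) × 3/2 ÷ 8 tbsp/stick × 113.5 g/stick ≈ 71 g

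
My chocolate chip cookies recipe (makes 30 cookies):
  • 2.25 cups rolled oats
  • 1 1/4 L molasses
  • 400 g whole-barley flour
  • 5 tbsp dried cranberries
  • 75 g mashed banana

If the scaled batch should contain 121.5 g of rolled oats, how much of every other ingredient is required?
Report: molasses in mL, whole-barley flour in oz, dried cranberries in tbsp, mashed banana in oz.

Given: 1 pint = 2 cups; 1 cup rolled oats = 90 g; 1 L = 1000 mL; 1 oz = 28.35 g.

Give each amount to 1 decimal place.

The original recipe has 202.5 g of rolled oats, so the scaling factor is 121.5 ÷ 202.5 = 3/5 = 0.6.
molasses: 1.25 L × 3/5 × 1000 mL/L = 750.0 mL
whole-barley flour: 400 g × 3/5 ÷ 28.35 g/oz ≈ 8.5 oz
dried cranberries: 5 tbsp × 3/5 = 3.0 tbsp
mashed banana: 75 g × 3/5 ÷ 28.35 g/oz ≈ 1.6 oz

molasses: 750.0 mL; whole-barley flour: 8.5 oz; dried cranberries: 3.0 tbsp; mashed banana: 1.6 oz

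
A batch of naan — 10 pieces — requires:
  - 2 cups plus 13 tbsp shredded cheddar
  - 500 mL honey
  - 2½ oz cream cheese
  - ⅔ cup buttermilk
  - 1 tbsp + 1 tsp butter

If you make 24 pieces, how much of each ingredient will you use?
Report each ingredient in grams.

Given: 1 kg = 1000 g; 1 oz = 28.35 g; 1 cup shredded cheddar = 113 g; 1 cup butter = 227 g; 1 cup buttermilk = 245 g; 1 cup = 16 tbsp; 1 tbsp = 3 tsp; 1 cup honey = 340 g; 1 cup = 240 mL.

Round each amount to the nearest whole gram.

Scaling factor: 24/10 = 12/5 = 2.4.
shredded cheddar: (2 cup + 13 tbsp = 2.8125 cup) × 12/5 × 113 g/cup ≈ 763 g
honey: 500 mL × 12/5 ÷ 240 mL/cup × 340 g/cup = 1700 g
cream cheese: 2.5 oz × 12/5 × 28.35 g/oz ≈ 170 g
buttermilk: 2/3 cup × 12/5 × 245 g/cup = 392 g
butter: (1 tbsp + 1 tsp = 4/3 tbsp) × 12/5 ÷ 16 tbsp/cup × 227 g/cup ≈ 45 g

shredded cheddar: 763 g; honey: 1700 g; cream cheese: 170 g; buttermilk: 392 g; butter: 45 g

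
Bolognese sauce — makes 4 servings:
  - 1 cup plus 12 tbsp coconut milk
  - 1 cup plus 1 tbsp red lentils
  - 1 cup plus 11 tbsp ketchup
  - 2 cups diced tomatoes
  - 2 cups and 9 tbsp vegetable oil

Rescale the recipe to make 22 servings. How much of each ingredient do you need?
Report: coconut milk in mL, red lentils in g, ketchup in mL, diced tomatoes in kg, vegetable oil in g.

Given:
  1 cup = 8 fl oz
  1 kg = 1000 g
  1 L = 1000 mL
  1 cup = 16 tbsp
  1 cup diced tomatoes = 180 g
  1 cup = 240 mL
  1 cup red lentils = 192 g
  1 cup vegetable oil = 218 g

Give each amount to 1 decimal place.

coconut milk: 2310.0 mL; red lentils: 1122.0 g; ketchup: 2227.5 mL; diced tomatoes: 2.0 kg; vegetable oil: 3072.4 g

Scaling factor: 22/4 = 11/2 = 5.5.
coconut milk: (1 cup + 12 tbsp = 1.75 cup) × 11/2 × 240 mL/cup = 2310.0 mL
red lentils: (1 cup + 1 tbsp = 1.0625 cup) × 11/2 × 192 g/cup = 1122.0 g
ketchup: (1 cup + 11 tbsp = 1.6875 cup) × 11/2 × 240 mL/cup = 2227.5 mL
diced tomatoes: 2 cup × 11/2 × 180 g/cup ÷ 1000 g/kg ≈ 2.0 kg
vegetable oil: (2 cup + 9 tbsp = 2.5625 cup) × 11/2 × 218 g/cup ≈ 3072.4 g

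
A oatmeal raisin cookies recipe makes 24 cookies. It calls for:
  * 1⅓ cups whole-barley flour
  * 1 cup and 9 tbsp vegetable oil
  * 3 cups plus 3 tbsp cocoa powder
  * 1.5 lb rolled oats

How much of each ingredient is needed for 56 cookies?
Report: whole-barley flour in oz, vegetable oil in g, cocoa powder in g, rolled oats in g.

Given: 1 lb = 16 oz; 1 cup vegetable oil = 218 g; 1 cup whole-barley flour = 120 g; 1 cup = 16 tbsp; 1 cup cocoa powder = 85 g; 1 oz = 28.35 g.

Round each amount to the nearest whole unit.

whole-barley flour: 13 oz; vegetable oil: 795 g; cocoa powder: 632 g; rolled oats: 1588 g

Scaling factor: 56/24 = 7/3.
whole-barley flour: 4/3 cup × 7/3 × 120 g/cup ÷ 28.35 g/oz ≈ 13 oz
vegetable oil: (1 cup + 9 tbsp = 1.5625 cup) × 7/3 × 218 g/cup ≈ 795 g
cocoa powder: (3 cup + 3 tbsp = 3.1875 cup) × 7/3 × 85 g/cup ≈ 632 g
rolled oats: 1.5 lb × 7/3 × 16 oz/lb × 28.35 g/oz ≈ 1588 g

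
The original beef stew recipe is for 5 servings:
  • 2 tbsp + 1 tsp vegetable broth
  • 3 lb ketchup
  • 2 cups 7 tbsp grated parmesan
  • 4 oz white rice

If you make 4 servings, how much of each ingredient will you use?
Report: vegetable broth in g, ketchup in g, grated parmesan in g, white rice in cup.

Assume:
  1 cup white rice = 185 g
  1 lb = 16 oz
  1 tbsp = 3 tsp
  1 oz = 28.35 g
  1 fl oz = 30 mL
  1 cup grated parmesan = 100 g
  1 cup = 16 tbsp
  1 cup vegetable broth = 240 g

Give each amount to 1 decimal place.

Scaling factor: 4/5 = 0.8.
vegetable broth: (2 tbsp + 1 tsp = 7/3 tbsp) × 4/5 ÷ 16 tbsp/cup × 240 g/cup = 28.0 g
ketchup: 3 lb × 4/5 × 16 oz/lb × 28.35 g/oz ≈ 1088.6 g
grated parmesan: (2 cup + 7 tbsp = 2.4375 cup) × 4/5 × 100 g/cup = 195.0 g
white rice: 4 oz × 4/5 × 28.35 g/oz ÷ 185 g/cup ≈ 0.5 cup

vegetable broth: 28.0 g; ketchup: 1088.6 g; grated parmesan: 195.0 g; white rice: 0.5 cup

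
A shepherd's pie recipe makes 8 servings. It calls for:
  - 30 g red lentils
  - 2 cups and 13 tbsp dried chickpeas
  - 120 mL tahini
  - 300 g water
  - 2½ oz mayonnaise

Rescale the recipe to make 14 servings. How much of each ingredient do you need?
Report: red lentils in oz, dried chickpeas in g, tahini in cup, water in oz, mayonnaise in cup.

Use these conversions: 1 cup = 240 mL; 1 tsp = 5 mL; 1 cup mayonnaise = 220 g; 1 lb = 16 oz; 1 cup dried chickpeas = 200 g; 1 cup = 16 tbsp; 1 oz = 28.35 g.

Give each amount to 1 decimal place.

red lentils: 1.9 oz; dried chickpeas: 984.4 g; tahini: 0.9 cup; water: 18.5 oz; mayonnaise: 0.6 cup

Scaling factor: 14/8 = 7/4 = 1.75.
red lentils: 30 g × 7/4 ÷ 28.35 g/oz ≈ 1.9 oz
dried chickpeas: (2 cup + 13 tbsp = 2.8125 cup) × 7/4 × 200 g/cup ≈ 984.4 g
tahini: 120 mL × 7/4 ÷ 240 mL/cup ≈ 0.9 cup
water: 300 g × 7/4 ÷ 28.35 g/oz ≈ 18.5 oz
mayonnaise: 2.5 oz × 7/4 × 28.35 g/oz ÷ 220 g/cup ≈ 0.6 cup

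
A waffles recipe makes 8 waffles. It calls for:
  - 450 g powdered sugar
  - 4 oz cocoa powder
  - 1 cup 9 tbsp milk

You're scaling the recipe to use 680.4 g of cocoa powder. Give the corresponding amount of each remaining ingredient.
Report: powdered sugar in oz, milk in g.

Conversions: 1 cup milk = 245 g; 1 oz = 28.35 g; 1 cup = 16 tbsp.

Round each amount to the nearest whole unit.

powdered sugar: 95 oz; milk: 2297 g

The original recipe has 113.4 g of cocoa powder, so the scaling factor is 680.4 ÷ 113.4 = 6.
powdered sugar: 450 g × 6 ÷ 28.35 g/oz ≈ 95 oz
milk: (1 cup + 9 tbsp = 1.5625 cup) × 6 × 245 g/cup ≈ 2297 g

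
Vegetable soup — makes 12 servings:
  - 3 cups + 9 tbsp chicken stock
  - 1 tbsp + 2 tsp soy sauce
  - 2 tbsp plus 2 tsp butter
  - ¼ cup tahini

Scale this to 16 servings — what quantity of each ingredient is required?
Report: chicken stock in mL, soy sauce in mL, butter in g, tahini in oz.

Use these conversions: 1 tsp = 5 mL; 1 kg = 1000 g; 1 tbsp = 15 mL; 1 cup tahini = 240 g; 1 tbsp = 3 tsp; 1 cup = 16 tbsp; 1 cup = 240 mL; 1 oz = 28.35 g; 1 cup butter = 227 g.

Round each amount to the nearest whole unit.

Scaling factor: 16/12 = 4/3.
chicken stock: (3 cup + 9 tbsp = 3.5625 cup) × 4/3 × 240 mL/cup = 1140 mL
soy sauce: (1 tbsp + 2 tsp = 5/3 tbsp) × 4/3 × 15 mL/tbsp ≈ 33 mL
butter: (2 tbsp + 2 tsp = 8/3 tbsp) × 4/3 ÷ 16 tbsp/cup × 227 g/cup ≈ 50 g
tahini: 0.25 cup × 4/3 × 240 g/cup ÷ 28.35 g/oz ≈ 3 oz

chicken stock: 1140 mL; soy sauce: 33 mL; butter: 50 g; tahini: 3 oz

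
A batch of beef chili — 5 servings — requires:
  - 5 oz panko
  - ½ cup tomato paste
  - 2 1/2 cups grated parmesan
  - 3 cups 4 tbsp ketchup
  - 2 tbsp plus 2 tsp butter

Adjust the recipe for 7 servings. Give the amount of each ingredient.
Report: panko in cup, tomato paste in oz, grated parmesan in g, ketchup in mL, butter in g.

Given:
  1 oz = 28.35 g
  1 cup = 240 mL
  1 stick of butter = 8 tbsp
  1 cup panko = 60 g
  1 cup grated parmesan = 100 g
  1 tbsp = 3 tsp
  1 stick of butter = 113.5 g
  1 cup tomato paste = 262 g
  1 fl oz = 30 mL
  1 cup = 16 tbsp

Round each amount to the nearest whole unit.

Scaling factor: 7/5 = 1.4.
panko: 5 oz × 7/5 × 28.35 g/oz ÷ 60 g/cup ≈ 3 cup
tomato paste: 0.5 cup × 7/5 × 262 g/cup ÷ 28.35 g/oz ≈ 6 oz
grated parmesan: 2.5 cup × 7/5 × 100 g/cup = 350 g
ketchup: (3 cup + 4 tbsp = 3.25 cup) × 7/5 × 240 mL/cup = 1092 mL
butter: (2 tbsp + 2 tsp = 8/3 tbsp) × 7/5 ÷ 8 tbsp/stick × 113.5 g/stick ≈ 53 g

panko: 3 cup; tomato paste: 6 oz; grated parmesan: 350 g; ketchup: 1092 mL; butter: 53 g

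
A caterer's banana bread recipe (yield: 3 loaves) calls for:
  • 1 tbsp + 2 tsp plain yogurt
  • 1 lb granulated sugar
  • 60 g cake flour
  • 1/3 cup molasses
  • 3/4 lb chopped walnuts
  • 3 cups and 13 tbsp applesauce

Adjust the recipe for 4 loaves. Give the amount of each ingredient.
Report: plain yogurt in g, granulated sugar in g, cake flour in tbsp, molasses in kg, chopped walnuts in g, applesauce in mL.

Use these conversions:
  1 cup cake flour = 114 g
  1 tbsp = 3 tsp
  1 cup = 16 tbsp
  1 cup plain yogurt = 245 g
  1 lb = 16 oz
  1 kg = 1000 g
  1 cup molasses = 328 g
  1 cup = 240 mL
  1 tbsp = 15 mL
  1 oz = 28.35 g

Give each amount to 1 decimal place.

Scaling factor: 4/3.
plain yogurt: (1 tbsp + 2 tsp = 5/3 tbsp) × 4/3 ÷ 16 tbsp/cup × 245 g/cup ≈ 34.0 g
granulated sugar: 1 lb × 4/3 × 16 oz/lb × 28.35 g/oz = 604.8 g
cake flour: 60 g × 4/3 ÷ 114 g/cup × 16 tbsp/cup ≈ 11.2 tbsp
molasses: 1/3 cup × 4/3 × 328 g/cup ÷ 1000 g/kg ≈ 0.1 kg
chopped walnuts: 0.75 lb × 4/3 × 16 oz/lb × 28.35 g/oz = 453.6 g
applesauce: (3 cup + 13 tbsp = 3.8125 cup) × 4/3 × 240 mL/cup = 1220.0 mL

plain yogurt: 34.0 g; granulated sugar: 604.8 g; cake flour: 11.2 tbsp; molasses: 0.1 kg; chopped walnuts: 453.6 g; applesauce: 1220.0 mL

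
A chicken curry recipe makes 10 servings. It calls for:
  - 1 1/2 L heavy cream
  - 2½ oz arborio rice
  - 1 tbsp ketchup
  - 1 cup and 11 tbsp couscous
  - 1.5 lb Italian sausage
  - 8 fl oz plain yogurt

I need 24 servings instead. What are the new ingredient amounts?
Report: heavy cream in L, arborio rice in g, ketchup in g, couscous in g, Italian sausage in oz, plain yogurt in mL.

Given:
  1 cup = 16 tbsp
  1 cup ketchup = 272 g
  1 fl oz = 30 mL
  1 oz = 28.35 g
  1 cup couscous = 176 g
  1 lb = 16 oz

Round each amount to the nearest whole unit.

Scaling factor: 24/10 = 12/5 = 2.4.
heavy cream: 1.5 L × 12/5 ≈ 4 L
arborio rice: 2.5 oz × 12/5 × 28.35 g/oz ≈ 170 g
ketchup: 1 tbsp × 12/5 ÷ 16 tbsp/cup × 272 g/cup ≈ 41 g
couscous: (1 cup + 11 tbsp = 1.6875 cup) × 12/5 × 176 g/cup ≈ 713 g
Italian sausage: 1.5 lb × 12/5 × 16 oz/lb ≈ 58 oz
plain yogurt: 8 fl oz × 12/5 × 30 mL/fl oz = 576 mL

heavy cream: 4 L; arborio rice: 170 g; ketchup: 41 g; couscous: 713 g; Italian sausage: 58 oz; plain yogurt: 576 mL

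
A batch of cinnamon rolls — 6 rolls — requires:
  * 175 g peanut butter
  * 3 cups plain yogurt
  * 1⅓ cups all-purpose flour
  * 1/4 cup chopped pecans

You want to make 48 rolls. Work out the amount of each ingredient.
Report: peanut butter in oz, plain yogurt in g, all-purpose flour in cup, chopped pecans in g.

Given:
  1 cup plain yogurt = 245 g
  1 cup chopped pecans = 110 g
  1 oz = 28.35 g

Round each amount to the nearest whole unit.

Scaling factor: 48/6 = 8.
peanut butter: 175 g × 8 ÷ 28.35 g/oz ≈ 49 oz
plain yogurt: 3 cup × 8 × 245 g/cup = 5880 g
all-purpose flour: 4/3 cup × 8 ≈ 11 cup
chopped pecans: 0.25 cup × 8 × 110 g/cup = 220 g

peanut butter: 49 oz; plain yogurt: 5880 g; all-purpose flour: 11 cup; chopped pecans: 220 g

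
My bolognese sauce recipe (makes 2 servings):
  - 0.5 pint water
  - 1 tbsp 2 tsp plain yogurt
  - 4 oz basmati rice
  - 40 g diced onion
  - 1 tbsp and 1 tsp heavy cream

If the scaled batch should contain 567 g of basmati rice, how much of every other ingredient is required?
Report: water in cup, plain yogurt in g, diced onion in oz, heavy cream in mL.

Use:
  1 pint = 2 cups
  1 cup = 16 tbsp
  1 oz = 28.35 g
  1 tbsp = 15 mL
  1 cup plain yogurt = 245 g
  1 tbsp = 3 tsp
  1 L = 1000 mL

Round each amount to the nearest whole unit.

The original recipe has 113.4 g of basmati rice, so the scaling factor is 567 ÷ 113.4 = 5.
water: 0.5 pint × 5 × 2 cup/pint = 5 cup
plain yogurt: (1 tbsp + 2 tsp = 5/3 tbsp) × 5 ÷ 16 tbsp/cup × 245 g/cup ≈ 128 g
diced onion: 40 g × 5 ÷ 28.35 g/oz ≈ 7 oz
heavy cream: (1 tbsp + 1 tsp = 4/3 tbsp) × 5 × 15 mL/tbsp = 100 mL

water: 5 cup; plain yogurt: 128 g; diced onion: 7 oz; heavy cream: 100 mL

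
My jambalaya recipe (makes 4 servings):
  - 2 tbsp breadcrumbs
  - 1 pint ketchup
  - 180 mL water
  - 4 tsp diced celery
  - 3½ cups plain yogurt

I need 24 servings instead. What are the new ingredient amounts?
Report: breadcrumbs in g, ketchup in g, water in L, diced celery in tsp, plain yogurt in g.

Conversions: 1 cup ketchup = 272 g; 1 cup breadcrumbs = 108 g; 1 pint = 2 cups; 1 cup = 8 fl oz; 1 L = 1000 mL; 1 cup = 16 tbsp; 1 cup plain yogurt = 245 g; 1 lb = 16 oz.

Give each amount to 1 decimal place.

Scaling factor: 24/4 = 6.
breadcrumbs: 2 tbsp × 6 ÷ 16 tbsp/cup × 108 g/cup = 81.0 g
ketchup: 1 pint × 6 × 2 cup/pint × 272 g/cup = 3264.0 g
water: 180 mL × 6 ÷ 1000 mL/L ≈ 1.1 L
diced celery: 4 tsp × 6 = 24.0 tsp
plain yogurt: 3.5 cup × 6 × 245 g/cup = 5145.0 g

breadcrumbs: 81.0 g; ketchup: 3264.0 g; water: 1.1 L; diced celery: 24.0 tsp; plain yogurt: 5145.0 g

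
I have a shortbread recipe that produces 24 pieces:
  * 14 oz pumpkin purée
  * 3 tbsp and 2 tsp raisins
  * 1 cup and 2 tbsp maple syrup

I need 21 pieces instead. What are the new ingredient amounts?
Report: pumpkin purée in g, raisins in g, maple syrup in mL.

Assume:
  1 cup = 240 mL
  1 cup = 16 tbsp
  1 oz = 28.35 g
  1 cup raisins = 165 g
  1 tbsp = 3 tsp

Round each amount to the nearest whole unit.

Scaling factor: 21/24 = 7/8 = 0.875.
pumpkin purée: 14 oz × 7/8 × 28.35 g/oz ≈ 347 g
raisins: (3 tbsp + 2 tsp = 11/3 tbsp) × 7/8 ÷ 16 tbsp/cup × 165 g/cup ≈ 33 g
maple syrup: (1 cup + 2 tbsp = 1.125 cup) × 7/8 × 240 mL/cup ≈ 236 mL

pumpkin purée: 347 g; raisins: 33 g; maple syrup: 236 mL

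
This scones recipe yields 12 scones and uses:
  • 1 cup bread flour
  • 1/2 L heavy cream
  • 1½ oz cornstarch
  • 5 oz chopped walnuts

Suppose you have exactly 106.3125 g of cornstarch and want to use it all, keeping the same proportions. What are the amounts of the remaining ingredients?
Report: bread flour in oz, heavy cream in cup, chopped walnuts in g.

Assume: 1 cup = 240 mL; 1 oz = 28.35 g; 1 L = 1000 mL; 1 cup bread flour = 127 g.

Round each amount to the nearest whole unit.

The original recipe has 42.525 g of cornstarch, so the scaling factor is 106.3125 ÷ 42.525 = 5/2 = 2.5.
bread flour: 1 cup × 5/2 × 127 g/cup ÷ 28.35 g/oz ≈ 11 oz
heavy cream: 0.5 L × 5/2 × 1000 mL/L ÷ 240 mL/cup ≈ 5 cup
chopped walnuts: 5 oz × 5/2 × 28.35 g/oz ≈ 354 g

bread flour: 11 oz; heavy cream: 5 cup; chopped walnuts: 354 g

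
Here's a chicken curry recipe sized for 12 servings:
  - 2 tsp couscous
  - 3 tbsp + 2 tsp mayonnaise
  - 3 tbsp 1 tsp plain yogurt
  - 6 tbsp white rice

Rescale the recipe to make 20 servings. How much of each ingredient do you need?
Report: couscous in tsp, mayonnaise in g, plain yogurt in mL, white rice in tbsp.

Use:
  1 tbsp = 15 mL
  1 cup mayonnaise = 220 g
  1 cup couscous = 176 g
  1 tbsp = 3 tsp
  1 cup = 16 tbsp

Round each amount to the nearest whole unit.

Scaling factor: 20/12 = 5/3.
couscous: 2 tsp × 5/3 ≈ 3 tsp
mayonnaise: (3 tbsp + 2 tsp = 11/3 tbsp) × 5/3 ÷ 16 tbsp/cup × 220 g/cup ≈ 84 g
plain yogurt: (3 tbsp + 1 tsp = 10/3 tbsp) × 5/3 × 15 mL/tbsp ≈ 83 mL
white rice: 6 tbsp × 5/3 = 10 tbsp

couscous: 3 tsp; mayonnaise: 84 g; plain yogurt: 83 mL; white rice: 10 tbsp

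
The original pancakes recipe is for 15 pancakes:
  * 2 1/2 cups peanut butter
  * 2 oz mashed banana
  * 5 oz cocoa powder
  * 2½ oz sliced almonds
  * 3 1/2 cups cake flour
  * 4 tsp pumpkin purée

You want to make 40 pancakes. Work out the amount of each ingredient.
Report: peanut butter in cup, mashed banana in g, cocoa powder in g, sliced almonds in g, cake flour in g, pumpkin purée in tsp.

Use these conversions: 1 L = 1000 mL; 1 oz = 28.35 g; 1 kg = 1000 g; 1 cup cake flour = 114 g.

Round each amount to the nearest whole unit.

peanut butter: 7 cup; mashed banana: 151 g; cocoa powder: 378 g; sliced almonds: 189 g; cake flour: 1064 g; pumpkin purée: 11 tsp

Scaling factor: 40/15 = 8/3.
peanut butter: 2.5 cup × 8/3 ≈ 7 cup
mashed banana: 2 oz × 8/3 × 28.35 g/oz ≈ 151 g
cocoa powder: 5 oz × 8/3 × 28.35 g/oz = 378 g
sliced almonds: 2.5 oz × 8/3 × 28.35 g/oz = 189 g
cake flour: 3.5 cup × 8/3 × 114 g/cup = 1064 g
pumpkin purée: 4 tsp × 8/3 ≈ 11 tsp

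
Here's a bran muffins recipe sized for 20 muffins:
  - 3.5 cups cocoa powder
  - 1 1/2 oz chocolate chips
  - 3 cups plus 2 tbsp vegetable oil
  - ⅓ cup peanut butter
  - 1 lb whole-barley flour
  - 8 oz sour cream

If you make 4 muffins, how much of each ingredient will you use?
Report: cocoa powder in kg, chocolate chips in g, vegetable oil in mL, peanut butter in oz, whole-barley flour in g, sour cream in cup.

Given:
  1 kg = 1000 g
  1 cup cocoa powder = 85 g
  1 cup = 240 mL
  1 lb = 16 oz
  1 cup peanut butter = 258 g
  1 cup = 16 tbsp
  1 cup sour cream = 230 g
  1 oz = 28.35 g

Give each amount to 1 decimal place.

Scaling factor: 4/20 = 1/5 = 0.2.
cocoa powder: 3.5 cup × 1/5 × 85 g/cup ÷ 1000 g/kg ≈ 0.1 kg
chocolate chips: 1.5 oz × 1/5 × 28.35 g/oz ≈ 8.5 g
vegetable oil: (3 cup + 2 tbsp = 3.125 cup) × 1/5 × 240 mL/cup = 150.0 mL
peanut butter: 1/3 cup × 1/5 × 258 g/cup ÷ 28.35 g/oz ≈ 0.6 oz
whole-barley flour: 1 lb × 1/5 × 16 oz/lb × 28.35 g/oz ≈ 90.7 g
sour cream: 8 oz × 1/5 × 28.35 g/oz ÷ 230 g/cup ≈ 0.2 cup

cocoa powder: 0.1 kg; chocolate chips: 8.5 g; vegetable oil: 150.0 mL; peanut butter: 0.6 oz; whole-barley flour: 90.7 g; sour cream: 0.2 cup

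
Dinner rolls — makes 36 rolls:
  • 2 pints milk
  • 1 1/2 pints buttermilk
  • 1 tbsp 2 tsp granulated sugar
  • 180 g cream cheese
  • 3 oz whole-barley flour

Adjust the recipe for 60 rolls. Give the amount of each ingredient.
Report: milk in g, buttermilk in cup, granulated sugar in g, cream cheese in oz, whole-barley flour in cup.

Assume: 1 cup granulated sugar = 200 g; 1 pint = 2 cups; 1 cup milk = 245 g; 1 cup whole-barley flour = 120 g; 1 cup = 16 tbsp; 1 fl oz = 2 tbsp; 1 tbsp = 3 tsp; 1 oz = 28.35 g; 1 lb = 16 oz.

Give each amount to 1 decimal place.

Scaling factor: 60/36 = 5/3.
milk: 2 pint × 5/3 × 2 cup/pint × 245 g/cup ≈ 1633.3 g
buttermilk: 1.5 pint × 5/3 × 2 cup/pint = 5.0 cup
granulated sugar: (1 tbsp + 2 tsp = 5/3 tbsp) × 5/3 ÷ 16 tbsp/cup × 200 g/cup ≈ 34.7 g
cream cheese: 180 g × 5/3 ÷ 28.35 g/oz ≈ 10.6 oz
whole-barley flour: 3 oz × 5/3 × 28.35 g/oz ÷ 120 g/cup ≈ 1.2 cup

milk: 1633.3 g; buttermilk: 5.0 cup; granulated sugar: 34.7 g; cream cheese: 10.6 oz; whole-barley flour: 1.2 cup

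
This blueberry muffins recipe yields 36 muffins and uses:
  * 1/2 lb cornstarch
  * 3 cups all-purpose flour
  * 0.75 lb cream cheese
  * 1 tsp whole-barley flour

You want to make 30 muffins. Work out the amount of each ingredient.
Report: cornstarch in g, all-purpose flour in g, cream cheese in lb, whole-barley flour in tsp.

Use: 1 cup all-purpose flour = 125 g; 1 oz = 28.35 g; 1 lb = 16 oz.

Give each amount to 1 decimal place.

Scaling factor: 30/36 = 5/6.
cornstarch: 0.5 lb × 5/6 × 16 oz/lb × 28.35 g/oz = 189.0 g
all-purpose flour: 3 cup × 5/6 × 125 g/cup = 312.5 g
cream cheese: 0.75 lb × 5/6 ≈ 0.6 lb
whole-barley flour: 1 tsp × 5/6 ≈ 0.8 tsp

cornstarch: 189.0 g; all-purpose flour: 312.5 g; cream cheese: 0.6 lb; whole-barley flour: 0.8 tsp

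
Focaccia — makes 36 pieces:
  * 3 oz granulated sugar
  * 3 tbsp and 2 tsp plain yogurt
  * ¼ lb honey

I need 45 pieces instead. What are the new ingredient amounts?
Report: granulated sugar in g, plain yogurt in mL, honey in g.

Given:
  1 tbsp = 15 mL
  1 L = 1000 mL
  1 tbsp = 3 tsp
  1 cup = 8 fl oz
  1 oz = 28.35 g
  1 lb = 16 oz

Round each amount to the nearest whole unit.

Scaling factor: 45/36 = 5/4 = 1.25.
granulated sugar: 3 oz × 5/4 × 28.35 g/oz ≈ 106 g
plain yogurt: (3 tbsp + 2 tsp = 11/3 tbsp) × 5/4 × 15 mL/tbsp ≈ 69 mL
honey: 0.25 lb × 5/4 × 16 oz/lb × 28.35 g/oz ≈ 142 g

granulated sugar: 106 g; plain yogurt: 69 mL; honey: 142 g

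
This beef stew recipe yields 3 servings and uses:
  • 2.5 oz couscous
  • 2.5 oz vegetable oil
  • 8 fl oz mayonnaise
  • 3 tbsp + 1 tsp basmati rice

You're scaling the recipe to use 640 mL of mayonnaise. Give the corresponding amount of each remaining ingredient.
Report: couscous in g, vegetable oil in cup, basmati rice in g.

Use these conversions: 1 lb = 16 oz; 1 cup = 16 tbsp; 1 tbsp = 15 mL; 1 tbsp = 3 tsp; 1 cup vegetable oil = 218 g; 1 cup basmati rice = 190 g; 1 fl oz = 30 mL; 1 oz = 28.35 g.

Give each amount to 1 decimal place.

The original recipe has 240 mL of mayonnaise, so the scaling factor is 640 ÷ 240 = 8/3.
couscous: 2.5 oz × 8/3 × 28.35 g/oz = 189.0 g
vegetable oil: 2.5 oz × 8/3 × 28.35 g/oz ÷ 218 g/cup ≈ 0.9 cup
basmati rice: (3 tbsp + 1 tsp = 10/3 tbsp) × 8/3 ÷ 16 tbsp/cup × 190 g/cup ≈ 105.6 g

couscous: 189.0 g; vegetable oil: 0.9 cup; basmati rice: 105.6 g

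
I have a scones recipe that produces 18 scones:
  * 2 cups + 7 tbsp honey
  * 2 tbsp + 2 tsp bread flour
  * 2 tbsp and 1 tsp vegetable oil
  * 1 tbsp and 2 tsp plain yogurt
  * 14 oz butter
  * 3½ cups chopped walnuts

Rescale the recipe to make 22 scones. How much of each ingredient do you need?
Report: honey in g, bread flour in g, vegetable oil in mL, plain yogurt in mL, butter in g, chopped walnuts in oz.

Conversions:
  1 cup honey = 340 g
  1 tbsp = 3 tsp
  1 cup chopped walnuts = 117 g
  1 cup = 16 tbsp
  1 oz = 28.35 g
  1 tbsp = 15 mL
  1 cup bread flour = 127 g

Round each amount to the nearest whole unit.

honey: 1013 g; bread flour: 26 g; vegetable oil: 43 mL; plain yogurt: 31 mL; butter: 485 g; chopped walnuts: 18 oz

Scaling factor: 22/18 = 11/9.
honey: (2 cup + 7 tbsp = 2.4375 cup) × 11/9 × 340 g/cup ≈ 1013 g
bread flour: (2 tbsp + 2 tsp = 8/3 tbsp) × 11/9 ÷ 16 tbsp/cup × 127 g/cup ≈ 26 g
vegetable oil: (2 tbsp + 1 tsp = 7/3 tbsp) × 11/9 × 15 mL/tbsp ≈ 43 mL
plain yogurt: (1 tbsp + 2 tsp = 5/3 tbsp) × 11/9 × 15 mL/tbsp ≈ 31 mL
butter: 14 oz × 11/9 × 28.35 g/oz ≈ 485 g
chopped walnuts: 3.5 cup × 11/9 × 117 g/cup ÷ 28.35 g/oz ≈ 18 oz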